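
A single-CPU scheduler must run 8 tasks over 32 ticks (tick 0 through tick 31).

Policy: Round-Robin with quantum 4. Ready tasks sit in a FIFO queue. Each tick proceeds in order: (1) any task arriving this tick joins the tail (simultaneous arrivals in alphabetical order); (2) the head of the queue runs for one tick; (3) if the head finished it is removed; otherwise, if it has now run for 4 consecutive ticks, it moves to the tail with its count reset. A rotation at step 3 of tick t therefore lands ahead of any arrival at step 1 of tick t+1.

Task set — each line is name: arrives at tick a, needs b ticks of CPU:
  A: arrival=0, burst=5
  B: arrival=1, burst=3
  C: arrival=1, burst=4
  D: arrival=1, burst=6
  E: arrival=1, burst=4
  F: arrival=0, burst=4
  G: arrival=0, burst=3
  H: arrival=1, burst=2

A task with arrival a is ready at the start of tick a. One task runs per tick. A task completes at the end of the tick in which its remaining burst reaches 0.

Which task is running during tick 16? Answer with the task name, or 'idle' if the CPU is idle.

running at tick 16 = C

t=0: queue=[A,F,G] q_used=0 → run A
t=1: queue=[A,F,G,B,C,D,E,H] q_used=1 → run A
t=2: queue=[A,F,G,B,C,D,E,H] q_used=2 → run A
t=3: queue=[A,F,G,B,C,D,E,H] q_used=3 → run A
t=4: queue=[F,G,B,C,D,E,H,A] q_used=0 → run F
t=5: queue=[F,G,B,C,D,E,H,A] q_used=1 → run F
t=6: queue=[F,G,B,C,D,E,H,A] q_used=2 → run F
t=7: queue=[F,G,B,C,D,E,H,A] q_used=3 → run F
t=8: queue=[G,B,C,D,E,H,A] q_used=0 → run G
t=9: queue=[G,B,C,D,E,H,A] q_used=1 → run G
t=10: queue=[G,B,C,D,E,H,A] q_used=2 → run G
t=11: queue=[B,C,D,E,H,A] q_used=0 → run B
t=12: queue=[B,C,D,E,H,A] q_used=1 → run B
t=13: queue=[B,C,D,E,H,A] q_used=2 → run B
t=14: queue=[C,D,E,H,A] q_used=0 → run C
t=15: queue=[C,D,E,H,A] q_used=1 → run C
t=16: queue=[C,D,E,H,A] q_used=2 → run C
t=17: queue=[C,D,E,H,A] q_used=3 → run C
t=18: queue=[D,E,H,A] q_used=0 → run D
t=19: queue=[D,E,H,A] q_used=1 → run D
t=20: queue=[D,E,H,A] q_used=2 → run D
t=21: queue=[D,E,H,A] q_used=3 → run D
t=22: queue=[E,H,A,D] q_used=0 → run E
t=23: queue=[E,H,A,D] q_used=1 → run E
t=24: queue=[E,H,A,D] q_used=2 → run E
t=25: queue=[E,H,A,D] q_used=3 → run E
t=26: queue=[H,A,D] q_used=0 → run H
t=27: queue=[H,A,D] q_used=1 → run H
t=28: queue=[A,D] q_used=0 → run A
t=29: queue=[D] q_used=0 → run D
t=30: queue=[D] q_used=1 → run D
t=31: (idle)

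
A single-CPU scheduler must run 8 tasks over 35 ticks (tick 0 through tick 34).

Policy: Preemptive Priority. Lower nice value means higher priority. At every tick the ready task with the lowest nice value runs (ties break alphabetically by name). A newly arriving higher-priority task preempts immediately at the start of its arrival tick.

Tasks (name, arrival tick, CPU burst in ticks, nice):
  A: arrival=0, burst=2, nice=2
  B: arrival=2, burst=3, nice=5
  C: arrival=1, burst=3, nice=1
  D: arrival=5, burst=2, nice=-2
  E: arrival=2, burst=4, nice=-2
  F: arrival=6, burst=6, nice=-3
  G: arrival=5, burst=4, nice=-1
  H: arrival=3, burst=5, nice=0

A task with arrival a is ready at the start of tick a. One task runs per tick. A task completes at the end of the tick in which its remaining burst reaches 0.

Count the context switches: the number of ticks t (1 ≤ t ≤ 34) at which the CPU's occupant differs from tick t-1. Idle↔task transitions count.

context switches = 12

t=0: ready={A} → run A
t=1: ready={A,C} → run C
t=2: ready={A,B,C,E} → run E
t=3: ready={A,B,C,E,H} → run E
t=4: ready={A,B,C,E,H} → run E
t=5: ready={A,B,C,D,E,G,H} → run D
t=6: ready={A,B,C,D,E,F,G,H} → run F
t=7: ready={A,B,C,D,E,F,G,H} → run F
t=8: ready={A,B,C,D,E,F,G,H} → run F
t=9: ready={A,B,C,D,E,F,G,H} → run F
t=10: ready={A,B,C,D,E,F,G,H} → run F
t=11: ready={A,B,C,D,E,F,G,H} → run F
t=12: ready={A,B,C,D,E,G,H} → run D
t=13: ready={A,B,C,E,G,H} → run E
t=14: ready={A,B,C,G,H} → run G
t=15: ready={A,B,C,G,H} → run G
t=16: ready={A,B,C,G,H} → run G
t=17: ready={A,B,C,G,H} → run G
t=18: ready={A,B,C,H} → run H
t=19: ready={A,B,C,H} → run H
t=20: ready={A,B,C,H} → run H
t=21: ready={A,B,C,H} → run H
t=22: ready={A,B,C,H} → run H
t=23: ready={A,B,C} → run C
t=24: ready={A,B,C} → run C
t=25: ready={A,B} → run A
t=26: ready={B} → run B
t=27: ready={B} → run B
t=28: ready={B} → run B
t=29: (idle)
t=30: (idle)
t=31: (idle)
t=32: (idle)
t=33: (idle)
t=34: (idle)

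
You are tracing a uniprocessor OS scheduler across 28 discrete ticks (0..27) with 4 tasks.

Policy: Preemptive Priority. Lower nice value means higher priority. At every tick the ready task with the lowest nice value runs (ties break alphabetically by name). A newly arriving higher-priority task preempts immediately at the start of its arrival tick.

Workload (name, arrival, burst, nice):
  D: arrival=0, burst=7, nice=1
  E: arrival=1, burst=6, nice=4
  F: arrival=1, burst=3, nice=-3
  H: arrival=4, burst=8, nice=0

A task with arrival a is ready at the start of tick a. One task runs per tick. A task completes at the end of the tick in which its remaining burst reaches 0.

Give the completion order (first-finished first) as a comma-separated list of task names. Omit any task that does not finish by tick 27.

t=0: ready={D} → run D
t=1: ready={D,E,F} → run F
t=2: ready={D,E,F} → run F
t=3: ready={D,E,F} → run F
t=4: ready={D,E,H} → run H
t=5: ready={D,E,H} → run H
t=6: ready={D,E,H} → run H
t=7: ready={D,E,H} → run H
t=8: ready={D,E,H} → run H
t=9: ready={D,E,H} → run H
t=10: ready={D,E,H} → run H
t=11: ready={D,E,H} → run H
t=12: ready={D,E} → run D
t=13: ready={D,E} → run D
t=14: ready={D,E} → run D
t=15: ready={D,E} → run D
t=16: ready={D,E} → run D
t=17: ready={D,E} → run D
t=18: ready={E} → run E
t=19: ready={E} → run E
t=20: ready={E} → run E
t=21: ready={E} → run E
t=22: ready={E} → run E
t=23: ready={E} → run E
t=24: (idle)
t=25: (idle)
t=26: (idle)
t=27: (idle)

completion order = F, H, D, E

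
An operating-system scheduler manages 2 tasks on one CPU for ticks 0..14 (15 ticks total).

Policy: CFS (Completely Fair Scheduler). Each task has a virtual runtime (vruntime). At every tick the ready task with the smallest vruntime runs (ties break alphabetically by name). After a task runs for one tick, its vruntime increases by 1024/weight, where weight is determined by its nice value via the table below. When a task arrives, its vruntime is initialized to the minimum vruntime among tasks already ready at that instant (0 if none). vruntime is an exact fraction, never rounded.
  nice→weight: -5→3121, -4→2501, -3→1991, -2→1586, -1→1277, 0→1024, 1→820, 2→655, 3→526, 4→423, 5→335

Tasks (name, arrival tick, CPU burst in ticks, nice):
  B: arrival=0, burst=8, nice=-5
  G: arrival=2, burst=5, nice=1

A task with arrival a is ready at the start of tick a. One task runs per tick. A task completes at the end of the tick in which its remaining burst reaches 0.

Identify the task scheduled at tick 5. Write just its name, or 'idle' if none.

running at tick 5 = B

t=0: vr[B=0] → run B
t=1: vr[B=1024/3121] → run B
t=2: vr[B=2048/3121 G=2048/3121] → run B
t=3: vr[B=3072/3121 G=2048/3121] → run G
t=4: vr[B=3072/3121 G=1218816/639805] → run B
t=5: vr[B=4096/3121 G=1218816/639805] → run B
t=6: vr[B=5120/3121 G=1218816/639805] → run B
t=7: vr[B=6144/3121 G=1218816/639805] → run G
t=8: vr[B=6144/3121 G=2017792/639805] → run B
t=9: vr[B=7168/3121 G=2017792/639805] → run B
t=10: vr[G=2017792/639805] → run G
t=11: vr[G=2816768/639805] → run G
t=12: vr[G=3615744/639805] → run G
t=13: (idle)
t=14: (idle)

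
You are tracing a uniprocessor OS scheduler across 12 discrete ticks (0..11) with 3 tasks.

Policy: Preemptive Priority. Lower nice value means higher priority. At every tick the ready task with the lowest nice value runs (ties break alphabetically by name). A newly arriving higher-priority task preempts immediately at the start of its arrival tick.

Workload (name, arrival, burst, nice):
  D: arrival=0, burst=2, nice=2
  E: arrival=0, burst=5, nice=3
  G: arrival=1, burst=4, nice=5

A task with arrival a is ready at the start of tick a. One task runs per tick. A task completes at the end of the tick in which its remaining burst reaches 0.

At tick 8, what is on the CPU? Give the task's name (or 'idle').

t=0: ready={D,E} → run D
t=1: ready={D,E,G} → run D
t=2: ready={E,G} → run E
t=3: ready={E,G} → run E
t=4: ready={E,G} → run E
t=5: ready={E,G} → run E
t=6: ready={E,G} → run E
t=7: ready={G} → run G
t=8: ready={G} → run G
t=9: ready={G} → run G
t=10: ready={G} → run G
t=11: (idle)

running at tick 8 = G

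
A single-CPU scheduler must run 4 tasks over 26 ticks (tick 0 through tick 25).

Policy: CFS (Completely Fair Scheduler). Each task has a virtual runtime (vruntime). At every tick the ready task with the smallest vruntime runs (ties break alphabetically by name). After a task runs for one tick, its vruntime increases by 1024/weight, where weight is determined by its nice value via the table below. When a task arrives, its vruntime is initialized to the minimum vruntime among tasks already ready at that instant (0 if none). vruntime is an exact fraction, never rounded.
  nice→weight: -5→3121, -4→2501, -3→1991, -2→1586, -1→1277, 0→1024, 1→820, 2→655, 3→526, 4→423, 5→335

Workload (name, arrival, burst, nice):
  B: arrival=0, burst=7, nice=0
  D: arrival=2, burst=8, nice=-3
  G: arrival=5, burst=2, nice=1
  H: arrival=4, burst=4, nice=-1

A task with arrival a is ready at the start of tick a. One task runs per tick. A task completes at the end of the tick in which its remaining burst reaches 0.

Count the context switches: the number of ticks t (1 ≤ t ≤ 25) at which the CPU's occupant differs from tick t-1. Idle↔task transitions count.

context switches = 17

t=0: vr[B=0] → run B
t=1: vr[B=1] → run B
t=2: vr[B=2 D=2] → run B
t=3: vr[B=3 D=2] → run D
t=4: vr[B=3 D=5006/1991 H=5006/1991] → run D
t=5: vr[B=3 D=6030/1991 G=5006/1991 H=5006/1991] → run G
t=6: vr[B=3 D=6030/1991 G=1535926/408155 H=5006/1991] → run H
t=7: vr[B=3 D=6030/1991 G=1535926/408155 H=8431446/2542507] → run B
t=8: vr[B=4 D=6030/1991 G=1535926/408155 H=8431446/2542507] → run D
t=9: vr[B=4 D=7054/1991 G=1535926/408155 H=8431446/2542507] → run H
t=10: vr[B=4 D=7054/1991 G=1535926/408155 H=10470230/2542507] → run D
t=11: vr[B=4 D=8078/1991 G=1535926/408155 H=10470230/2542507] → run G
t=12: vr[B=4 D=8078/1991 H=10470230/2542507] → run B
t=13: vr[B=5 D=8078/1991 H=10470230/2542507] → run D
t=14: vr[B=5 D=9102/1991 H=10470230/2542507] → run H
t=15: vr[B=5 D=9102/1991 H=12509014/2542507] → run D
t=16: vr[B=5 D=10126/1991 H=12509014/2542507] → run H
t=17: vr[B=5 D=10126/1991] → run B
t=18: vr[B=6 D=10126/1991] → run D
t=19: vr[B=6 D=11150/1991] → run D
t=20: vr[B=6] → run B
t=21: (idle)
t=22: (idle)
t=23: (idle)
t=24: (idle)
t=25: (idle)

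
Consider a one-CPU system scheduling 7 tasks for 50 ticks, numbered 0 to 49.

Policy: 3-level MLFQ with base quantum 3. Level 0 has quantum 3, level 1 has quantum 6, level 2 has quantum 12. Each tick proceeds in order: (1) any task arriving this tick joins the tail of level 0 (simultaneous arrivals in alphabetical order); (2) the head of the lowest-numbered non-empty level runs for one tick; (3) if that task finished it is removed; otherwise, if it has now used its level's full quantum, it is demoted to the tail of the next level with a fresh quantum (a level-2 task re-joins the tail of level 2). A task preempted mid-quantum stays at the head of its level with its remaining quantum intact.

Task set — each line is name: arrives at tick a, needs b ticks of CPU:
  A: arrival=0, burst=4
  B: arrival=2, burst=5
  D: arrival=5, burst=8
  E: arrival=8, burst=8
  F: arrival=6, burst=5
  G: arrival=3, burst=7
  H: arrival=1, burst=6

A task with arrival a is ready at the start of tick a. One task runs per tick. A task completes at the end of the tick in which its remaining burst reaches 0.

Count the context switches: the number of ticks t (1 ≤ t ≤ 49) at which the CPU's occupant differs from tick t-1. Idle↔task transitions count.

context switches = 14

t=0: L0/L1/L2 = A/-/- → run A
t=1: L0/L1/L2 = AH/-/- → run A
t=2: L0/L1/L2 = AHB/-/- → run A
t=3: L0/L1/L2 = HBG/A/- → run H
t=4: L0/L1/L2 = HBG/A/- → run H
t=5: L0/L1/L2 = HBGD/A/- → run H
t=6: L0/L1/L2 = BGDF/AH/- → run B
t=7: L0/L1/L2 = BGDF/AH/- → run B
t=8: L0/L1/L2 = BGDFE/AH/- → run B
t=9: L0/L1/L2 = GDFE/AHB/- → run G
t=10: L0/L1/L2 = GDFE/AHB/- → run G
t=11: L0/L1/L2 = GDFE/AHB/- → run G
t=12: L0/L1/L2 = DFE/AHBG/- → run D
t=13: L0/L1/L2 = DFE/AHBG/- → run D
t=14: L0/L1/L2 = DFE/AHBG/- → run D
t=15: L0/L1/L2 = FE/AHBGD/- → run F
t=16: L0/L1/L2 = FE/AHBGD/- → run F
t=17: L0/L1/L2 = FE/AHBGD/- → run F
t=18: L0/L1/L2 = E/AHBGDF/- → run E
t=19: L0/L1/L2 = E/AHBGDF/- → run E
t=20: L0/L1/L2 = E/AHBGDF/- → run E
t=21: L0/L1/L2 = -/AHBGDFE/- → run A
t=22: L0/L1/L2 = -/HBGDFE/- → run H
t=23: L0/L1/L2 = -/HBGDFE/- → run H
t=24: L0/L1/L2 = -/HBGDFE/- → run H
t=25: L0/L1/L2 = -/BGDFE/- → run B
t=26: L0/L1/L2 = -/BGDFE/- → run B
t=27: L0/L1/L2 = -/GDFE/- → run G
t=28: L0/L1/L2 = -/GDFE/- → run G
t=29: L0/L1/L2 = -/GDFE/- → run G
t=30: L0/L1/L2 = -/GDFE/- → run G
t=31: L0/L1/L2 = -/DFE/- → run D
t=32: L0/L1/L2 = -/DFE/- → run D
t=33: L0/L1/L2 = -/DFE/- → run D
t=34: L0/L1/L2 = -/DFE/- → run D
t=35: L0/L1/L2 = -/DFE/- → run D
t=36: L0/L1/L2 = -/FE/- → run F
t=37: L0/L1/L2 = -/FE/- → run F
t=38: L0/L1/L2 = -/E/- → run E
t=39: L0/L1/L2 = -/E/- → run E
t=40: L0/L1/L2 = -/E/- → run E
t=41: L0/L1/L2 = -/E/- → run E
t=42: L0/L1/L2 = -/E/- → run E
t=43: (idle)
t=44: (idle)
t=45: (idle)
t=46: (idle)
t=47: (idle)
t=48: (idle)
t=49: (idle)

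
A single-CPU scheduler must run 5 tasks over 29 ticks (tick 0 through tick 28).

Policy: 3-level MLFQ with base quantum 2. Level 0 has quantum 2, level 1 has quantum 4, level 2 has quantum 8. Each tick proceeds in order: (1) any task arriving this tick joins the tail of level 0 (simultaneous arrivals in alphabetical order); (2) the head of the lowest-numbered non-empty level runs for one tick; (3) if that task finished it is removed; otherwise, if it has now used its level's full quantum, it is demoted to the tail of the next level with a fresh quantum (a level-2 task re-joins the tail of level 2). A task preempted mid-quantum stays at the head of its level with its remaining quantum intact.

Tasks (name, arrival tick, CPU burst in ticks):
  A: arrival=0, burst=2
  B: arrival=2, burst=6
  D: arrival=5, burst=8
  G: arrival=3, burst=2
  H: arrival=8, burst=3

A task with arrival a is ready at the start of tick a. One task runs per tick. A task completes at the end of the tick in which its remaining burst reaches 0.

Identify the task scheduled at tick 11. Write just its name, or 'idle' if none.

t=0: L0/L1/L2 = A/-/- → run A
t=1: L0/L1/L2 = A/-/- → run A
t=2: L0/L1/L2 = B/-/- → run B
t=3: L0/L1/L2 = BG/-/- → run B
t=4: L0/L1/L2 = G/B/- → run G
t=5: L0/L1/L2 = GD/B/- → run G
t=6: L0/L1/L2 = D/B/- → run D
t=7: L0/L1/L2 = D/B/- → run D
t=8: L0/L1/L2 = H/BD/- → run H
t=9: L0/L1/L2 = H/BD/- → run H
t=10: L0/L1/L2 = -/BDH/- → run B
t=11: L0/L1/L2 = -/BDH/- → run B
t=12: L0/L1/L2 = -/BDH/- → run B
t=13: L0/L1/L2 = -/BDH/- → run B
t=14: L0/L1/L2 = -/DH/- → run D
t=15: L0/L1/L2 = -/DH/- → run D
t=16: L0/L1/L2 = -/DH/- → run D
t=17: L0/L1/L2 = -/DH/- → run D
t=18: L0/L1/L2 = -/H/D → run H
t=19: L0/L1/L2 = -/-/D → run D
t=20: L0/L1/L2 = -/-/D → run D
t=21: (idle)
t=22: (idle)
t=23: (idle)
t=24: (idle)
t=25: (idle)
t=26: (idle)
t=27: (idle)
t=28: (idle)

running at tick 11 = B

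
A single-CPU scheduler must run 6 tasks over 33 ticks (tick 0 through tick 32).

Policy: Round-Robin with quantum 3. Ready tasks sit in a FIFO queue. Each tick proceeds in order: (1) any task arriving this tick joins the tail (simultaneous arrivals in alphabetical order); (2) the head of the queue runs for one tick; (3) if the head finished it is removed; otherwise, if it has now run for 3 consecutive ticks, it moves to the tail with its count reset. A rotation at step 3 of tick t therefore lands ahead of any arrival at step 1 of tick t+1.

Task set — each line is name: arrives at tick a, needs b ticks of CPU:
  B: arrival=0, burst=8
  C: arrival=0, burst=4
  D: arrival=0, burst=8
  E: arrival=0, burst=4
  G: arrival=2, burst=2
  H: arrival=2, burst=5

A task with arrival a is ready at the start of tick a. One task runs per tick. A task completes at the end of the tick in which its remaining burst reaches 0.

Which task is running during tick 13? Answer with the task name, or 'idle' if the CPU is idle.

t=0: queue=[B,C,D,E] q_used=0 → run B
t=1: queue=[B,C,D,E] q_used=1 → run B
t=2: queue=[B,C,D,E,G,H] q_used=2 → run B
t=3: queue=[C,D,E,G,H,B] q_used=0 → run C
t=4: queue=[C,D,E,G,H,B] q_used=1 → run C
t=5: queue=[C,D,E,G,H,B] q_used=2 → run C
t=6: queue=[D,E,G,H,B,C] q_used=0 → run D
t=7: queue=[D,E,G,H,B,C] q_used=1 → run D
t=8: queue=[D,E,G,H,B,C] q_used=2 → run D
t=9: queue=[E,G,H,B,C,D] q_used=0 → run E
t=10: queue=[E,G,H,B,C,D] q_used=1 → run E
t=11: queue=[E,G,H,B,C,D] q_used=2 → run E
t=12: queue=[G,H,B,C,D,E] q_used=0 → run G
t=13: queue=[G,H,B,C,D,E] q_used=1 → run G
t=14: queue=[H,B,C,D,E] q_used=0 → run H
t=15: queue=[H,B,C,D,E] q_used=1 → run H
t=16: queue=[H,B,C,D,E] q_used=2 → run H
t=17: queue=[B,C,D,E,H] q_used=0 → run B
t=18: queue=[B,C,D,E,H] q_used=1 → run B
t=19: queue=[B,C,D,E,H] q_used=2 → run B
t=20: queue=[C,D,E,H,B] q_used=0 → run C
t=21: queue=[D,E,H,B] q_used=0 → run D
t=22: queue=[D,E,H,B] q_used=1 → run D
t=23: queue=[D,E,H,B] q_used=2 → run D
t=24: queue=[E,H,B,D] q_used=0 → run E
t=25: queue=[H,B,D] q_used=0 → run H
t=26: queue=[H,B,D] q_used=1 → run H
t=27: queue=[B,D] q_used=0 → run B
t=28: queue=[B,D] q_used=1 → run B
t=29: queue=[D] q_used=0 → run D
t=30: queue=[D] q_used=1 → run D
t=31: (idle)
t=32: (idle)

running at tick 13 = G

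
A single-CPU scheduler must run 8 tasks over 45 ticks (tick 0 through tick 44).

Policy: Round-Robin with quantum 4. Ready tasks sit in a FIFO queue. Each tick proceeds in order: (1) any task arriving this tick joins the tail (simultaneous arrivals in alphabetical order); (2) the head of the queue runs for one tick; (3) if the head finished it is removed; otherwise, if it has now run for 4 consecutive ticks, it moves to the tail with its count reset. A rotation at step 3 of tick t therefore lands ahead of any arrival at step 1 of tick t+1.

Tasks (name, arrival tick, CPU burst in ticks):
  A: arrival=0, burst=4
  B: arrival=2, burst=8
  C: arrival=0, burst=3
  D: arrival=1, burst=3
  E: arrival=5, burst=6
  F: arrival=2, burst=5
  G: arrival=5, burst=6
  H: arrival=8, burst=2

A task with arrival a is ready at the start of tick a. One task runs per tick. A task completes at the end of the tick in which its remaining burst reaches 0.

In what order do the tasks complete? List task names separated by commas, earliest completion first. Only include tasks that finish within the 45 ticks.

t=0: queue=[A,C] q_used=0 → run A
t=1: queue=[A,C,D] q_used=1 → run A
t=2: queue=[A,C,D,B,F] q_used=2 → run A
t=3: queue=[A,C,D,B,F] q_used=3 → run A
t=4: queue=[C,D,B,F] q_used=0 → run C
t=5: queue=[C,D,B,F,E,G] q_used=1 → run C
t=6: queue=[C,D,B,F,E,G] q_used=2 → run C
t=7: queue=[D,B,F,E,G] q_used=0 → run D
t=8: queue=[D,B,F,E,G,H] q_used=1 → run D
t=9: queue=[D,B,F,E,G,H] q_used=2 → run D
t=10: queue=[B,F,E,G,H] q_used=0 → run B
t=11: queue=[B,F,E,G,H] q_used=1 → run B
t=12: queue=[B,F,E,G,H] q_used=2 → run B
t=13: queue=[B,F,E,G,H] q_used=3 → run B
t=14: queue=[F,E,G,H,B] q_used=0 → run F
t=15: queue=[F,E,G,H,B] q_used=1 → run F
t=16: queue=[F,E,G,H,B] q_used=2 → run F
t=17: queue=[F,E,G,H,B] q_used=3 → run F
t=18: queue=[E,G,H,B,F] q_used=0 → run E
t=19: queue=[E,G,H,B,F] q_used=1 → run E
t=20: queue=[E,G,H,B,F] q_used=2 → run E
t=21: queue=[E,G,H,B,F] q_used=3 → run E
t=22: queue=[G,H,B,F,E] q_used=0 → run G
t=23: queue=[G,H,B,F,E] q_used=1 → run G
t=24: queue=[G,H,B,F,E] q_used=2 → run G
t=25: queue=[G,H,B,F,E] q_used=3 → run G
t=26: queue=[H,B,F,E,G] q_used=0 → run H
t=27: queue=[H,B,F,E,G] q_used=1 → run H
t=28: queue=[B,F,E,G] q_used=0 → run B
t=29: queue=[B,F,E,G] q_used=1 → run B
t=30: queue=[B,F,E,G] q_used=2 → run B
t=31: queue=[B,F,E,G] q_used=3 → run B
t=32: queue=[F,E,G] q_used=0 → run F
t=33: queue=[E,G] q_used=0 → run E
t=34: queue=[E,G] q_used=1 → run E
t=35: queue=[G] q_used=0 → run G
t=36: queue=[G] q_used=1 → run G
t=37: (idle)
t=38: (idle)
t=39: (idle)
t=40: (idle)
t=41: (idle)
t=42: (idle)
t=43: (idle)
t=44: (idle)

completion order = A, C, D, H, B, F, E, G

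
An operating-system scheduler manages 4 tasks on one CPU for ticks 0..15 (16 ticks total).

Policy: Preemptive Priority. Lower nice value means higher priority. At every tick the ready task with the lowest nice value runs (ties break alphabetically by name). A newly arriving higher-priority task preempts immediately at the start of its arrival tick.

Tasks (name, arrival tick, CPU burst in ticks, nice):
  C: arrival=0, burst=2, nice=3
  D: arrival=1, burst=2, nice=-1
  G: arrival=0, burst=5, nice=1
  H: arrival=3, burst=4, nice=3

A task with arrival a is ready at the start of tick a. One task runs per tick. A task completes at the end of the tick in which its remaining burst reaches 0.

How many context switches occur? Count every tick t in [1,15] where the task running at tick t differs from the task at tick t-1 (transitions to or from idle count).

t=0: ready={C,G} → run G
t=1: ready={C,D,G} → run D
t=2: ready={C,D,G} → run D
t=3: ready={C,G,H} → run G
t=4: ready={C,G,H} → run G
t=5: ready={C,G,H} → run G
t=6: ready={C,G,H} → run G
t=7: ready={C,H} → run C
t=8: ready={C,H} → run C
t=9: ready={H} → run H
t=10: ready={H} → run H
t=11: ready={H} → run H
t=12: ready={H} → run H
t=13: (idle)
t=14: (idle)
t=15: (idle)

context switches = 5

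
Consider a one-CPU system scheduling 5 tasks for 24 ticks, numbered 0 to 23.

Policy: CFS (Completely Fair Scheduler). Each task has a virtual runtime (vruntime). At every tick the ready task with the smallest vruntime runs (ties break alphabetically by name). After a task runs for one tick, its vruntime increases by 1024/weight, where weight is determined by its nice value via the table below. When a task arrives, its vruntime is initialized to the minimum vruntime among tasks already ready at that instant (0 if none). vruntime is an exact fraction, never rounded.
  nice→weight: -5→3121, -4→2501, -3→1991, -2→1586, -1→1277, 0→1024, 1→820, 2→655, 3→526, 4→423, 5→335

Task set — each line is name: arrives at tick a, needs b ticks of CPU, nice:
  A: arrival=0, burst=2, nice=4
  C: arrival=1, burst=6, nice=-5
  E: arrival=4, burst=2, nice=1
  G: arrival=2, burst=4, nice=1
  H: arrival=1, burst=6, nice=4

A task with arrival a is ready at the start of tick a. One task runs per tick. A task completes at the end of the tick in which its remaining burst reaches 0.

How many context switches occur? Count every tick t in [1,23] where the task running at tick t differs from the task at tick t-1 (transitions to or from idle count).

context switches = 12

t=0: vr[A=0] → run A
t=1: vr[A=1024/423 C=1024/423 H=1024/423] → run A
t=2: vr[C=1024/423 G=1024/423 H=1024/423] → run C
t=3: vr[C=3629056/1320183 G=1024/423 H=1024/423] → run G
t=4: vr[C=3629056/1320183 E=1024/423 G=318208/86715 H=1024/423] → run E
t=5: vr[C=3629056/1320183 E=318208/86715 G=318208/86715 H=1024/423] → run H
t=6: vr[C=3629056/1320183 E=318208/86715 G=318208/86715 H=2048/423] → run C
t=7: vr[C=4062208/1320183 E=318208/86715 G=318208/86715 H=2048/423] → run C
t=8: vr[C=4495360/1320183 E=318208/86715 G=318208/86715 H=2048/423] → run C
t=9: vr[C=4928512/1320183 E=318208/86715 G=318208/86715 H=2048/423] → run E
t=10: vr[C=4928512/1320183 G=318208/86715 H=2048/423] → run G
t=11: vr[C=4928512/1320183 G=426496/86715 H=2048/423] → run C
t=12: vr[C=5361664/1320183 G=426496/86715 H=2048/423] → run C
t=13: vr[G=426496/86715 H=2048/423] → run H
t=14: vr[G=426496/86715 H=1024/141] → run G
t=15: vr[G=534784/86715 H=1024/141] → run G
t=16: vr[H=1024/141] → run H
t=17: vr[H=4096/423] → run H
t=18: vr[H=5120/423] → run H
t=19: vr[H=2048/141] → run H
t=20: (idle)
t=21: (idle)
t=22: (idle)
t=23: (idle)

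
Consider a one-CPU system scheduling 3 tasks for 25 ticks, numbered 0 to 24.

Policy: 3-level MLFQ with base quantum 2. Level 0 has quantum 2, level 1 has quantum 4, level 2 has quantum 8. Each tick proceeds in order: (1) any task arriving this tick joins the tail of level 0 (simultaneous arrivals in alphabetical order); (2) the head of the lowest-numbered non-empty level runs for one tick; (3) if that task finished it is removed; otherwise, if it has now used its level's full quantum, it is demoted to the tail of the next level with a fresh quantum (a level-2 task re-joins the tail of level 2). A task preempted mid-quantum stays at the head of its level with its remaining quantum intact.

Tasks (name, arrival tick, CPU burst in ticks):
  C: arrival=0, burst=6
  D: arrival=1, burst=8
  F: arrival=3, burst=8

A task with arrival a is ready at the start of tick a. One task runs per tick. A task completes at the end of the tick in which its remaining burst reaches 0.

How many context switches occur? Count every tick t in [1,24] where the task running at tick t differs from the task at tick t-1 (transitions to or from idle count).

t=0: L0/L1/L2 = C/-/- → run C
t=1: L0/L1/L2 = CD/-/- → run C
t=2: L0/L1/L2 = D/C/- → run D
t=3: L0/L1/L2 = DF/C/- → run D
t=4: L0/L1/L2 = F/CD/- → run F
t=5: L0/L1/L2 = F/CD/- → run F
t=6: L0/L1/L2 = -/CDF/- → run C
t=7: L0/L1/L2 = -/CDF/- → run C
t=8: L0/L1/L2 = -/CDF/- → run C
t=9: L0/L1/L2 = -/CDF/- → run C
t=10: L0/L1/L2 = -/DF/- → run D
t=11: L0/L1/L2 = -/DF/- → run D
t=12: L0/L1/L2 = -/DF/- → run D
t=13: L0/L1/L2 = -/DF/- → run D
t=14: L0/L1/L2 = -/F/D → run F
t=15: L0/L1/L2 = -/F/D → run F
t=16: L0/L1/L2 = -/F/D → run F
t=17: L0/L1/L2 = -/F/D → run F
t=18: L0/L1/L2 = -/-/DF → run D
t=19: L0/L1/L2 = -/-/DF → run D
t=20: L0/L1/L2 = -/-/F → run F
t=21: L0/L1/L2 = -/-/F → run F
t=22: (idle)
t=23: (idle)
t=24: (idle)

context switches = 8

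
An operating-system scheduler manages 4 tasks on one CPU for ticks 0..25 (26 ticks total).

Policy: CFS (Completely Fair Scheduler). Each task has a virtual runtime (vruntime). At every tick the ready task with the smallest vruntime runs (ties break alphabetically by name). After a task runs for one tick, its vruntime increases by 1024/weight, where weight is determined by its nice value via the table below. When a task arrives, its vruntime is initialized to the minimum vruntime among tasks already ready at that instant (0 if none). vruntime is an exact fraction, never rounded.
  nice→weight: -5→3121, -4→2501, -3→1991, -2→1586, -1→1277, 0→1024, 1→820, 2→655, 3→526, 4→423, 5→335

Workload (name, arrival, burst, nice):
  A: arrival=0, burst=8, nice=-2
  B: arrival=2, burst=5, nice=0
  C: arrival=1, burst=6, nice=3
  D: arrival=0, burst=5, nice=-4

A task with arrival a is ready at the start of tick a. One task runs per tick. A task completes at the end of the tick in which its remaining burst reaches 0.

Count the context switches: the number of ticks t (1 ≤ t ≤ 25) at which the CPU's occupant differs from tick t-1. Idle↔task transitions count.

context switches = 20

t=0: vr[A=0 D=0] → run A
t=1: vr[A=512/793 C=0 D=0] → run C
t=2: vr[A=512/793 B=0 C=512/263 D=0] → run B
t=3: vr[A=512/793 B=1 C=512/263 D=0] → run D
t=4: vr[A=512/793 B=1 C=512/263 D=1024/2501] → run D
t=5: vr[A=512/793 B=1 C=512/263 D=2048/2501] → run A
t=6: vr[A=1024/793 B=1 C=512/263 D=2048/2501] → run D
t=7: vr[A=1024/793 B=1 C=512/263 D=3072/2501] → run B
t=8: vr[A=1024/793 B=2 C=512/263 D=3072/2501] → run D
t=9: vr[A=1024/793 B=2 C=512/263 D=4096/2501] → run A
t=10: vr[A=1536/793 B=2 C=512/263 D=4096/2501] → run D
t=11: vr[A=1536/793 B=2 C=512/263] → run A
t=12: vr[A=2048/793 B=2 C=512/263] → run C
t=13: vr[A=2048/793 B=2 C=1024/263] → run B
t=14: vr[A=2048/793 B=3 C=1024/263] → run A
t=15: vr[A=2560/793 B=3 C=1024/263] → run B
t=16: vr[A=2560/793 B=4 C=1024/263] → run A
t=17: vr[A=3072/793 B=4 C=1024/263] → run A
t=18: vr[A=3584/793 B=4 C=1024/263] → run C
t=19: vr[A=3584/793 B=4 C=1536/263] → run B
t=20: vr[A=3584/793 C=1536/263] → run A
t=21: vr[C=1536/263] → run C
t=22: vr[C=2048/263] → run C
t=23: vr[C=2560/263] → run C
t=24: (idle)
t=25: (idle)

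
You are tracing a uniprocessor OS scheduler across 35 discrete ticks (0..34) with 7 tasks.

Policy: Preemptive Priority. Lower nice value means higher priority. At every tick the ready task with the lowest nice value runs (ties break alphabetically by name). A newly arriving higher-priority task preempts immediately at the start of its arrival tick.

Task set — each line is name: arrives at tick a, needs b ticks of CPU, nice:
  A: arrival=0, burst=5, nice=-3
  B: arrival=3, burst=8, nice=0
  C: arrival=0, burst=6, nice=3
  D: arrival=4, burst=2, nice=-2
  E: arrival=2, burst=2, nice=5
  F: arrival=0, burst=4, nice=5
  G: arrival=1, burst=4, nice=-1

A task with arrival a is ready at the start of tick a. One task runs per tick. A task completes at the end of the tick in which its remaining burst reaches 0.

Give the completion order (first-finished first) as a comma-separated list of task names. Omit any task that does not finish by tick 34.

t=0: ready={A,C,F} → run A
t=1: ready={A,C,F,G} → run A
t=2: ready={A,C,E,F,G} → run A
t=3: ready={A,B,C,E,F,G} → run A
t=4: ready={A,B,C,D,E,F,G} → run A
t=5: ready={B,C,D,E,F,G} → run D
t=6: ready={B,C,D,E,F,G} → run D
t=7: ready={B,C,E,F,G} → run G
t=8: ready={B,C,E,F,G} → run G
t=9: ready={B,C,E,F,G} → run G
t=10: ready={B,C,E,F,G} → run G
t=11: ready={B,C,E,F} → run B
t=12: ready={B,C,E,F} → run B
t=13: ready={B,C,E,F} → run B
t=14: ready={B,C,E,F} → run B
t=15: ready={B,C,E,F} → run B
t=16: ready={B,C,E,F} → run B
t=17: ready={B,C,E,F} → run B
t=18: ready={B,C,E,F} → run B
t=19: ready={C,E,F} → run C
t=20: ready={C,E,F} → run C
t=21: ready={C,E,F} → run C
t=22: ready={C,E,F} → run C
t=23: ready={C,E,F} → run C
t=24: ready={C,E,F} → run C
t=25: ready={E,F} → run E
t=26: ready={E,F} → run E
t=27: ready={F} → run F
t=28: ready={F} → run F
t=29: ready={F} → run F
t=30: ready={F} → run F
t=31: (idle)
t=32: (idle)
t=33: (idle)
t=34: (idle)

completion order = A, D, G, B, C, E, F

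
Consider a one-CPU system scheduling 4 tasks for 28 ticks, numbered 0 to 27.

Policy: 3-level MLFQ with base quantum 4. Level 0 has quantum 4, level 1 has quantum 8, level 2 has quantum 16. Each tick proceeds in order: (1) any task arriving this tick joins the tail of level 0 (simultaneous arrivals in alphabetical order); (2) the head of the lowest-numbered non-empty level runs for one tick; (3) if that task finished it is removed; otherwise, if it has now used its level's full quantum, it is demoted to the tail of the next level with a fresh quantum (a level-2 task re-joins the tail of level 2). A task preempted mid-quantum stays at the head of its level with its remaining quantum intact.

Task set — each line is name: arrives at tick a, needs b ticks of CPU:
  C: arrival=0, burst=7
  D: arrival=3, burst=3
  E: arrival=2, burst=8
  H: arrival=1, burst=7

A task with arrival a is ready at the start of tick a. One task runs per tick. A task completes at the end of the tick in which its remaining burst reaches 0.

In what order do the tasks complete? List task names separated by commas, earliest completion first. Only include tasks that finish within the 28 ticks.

t=0: L0/L1/L2 = C/-/- → run C
t=1: L0/L1/L2 = CH/-/- → run C
t=2: L0/L1/L2 = CHE/-/- → run C
t=3: L0/L1/L2 = CHED/-/- → run C
t=4: L0/L1/L2 = HED/C/- → run H
t=5: L0/L1/L2 = HED/C/- → run H
t=6: L0/L1/L2 = HED/C/- → run H
t=7: L0/L1/L2 = HED/C/- → run H
t=8: L0/L1/L2 = ED/CH/- → run E
t=9: L0/L1/L2 = ED/CH/- → run E
t=10: L0/L1/L2 = ED/CH/- → run E
t=11: L0/L1/L2 = ED/CH/- → run E
t=12: L0/L1/L2 = D/CHE/- → run D
t=13: L0/L1/L2 = D/CHE/- → run D
t=14: L0/L1/L2 = D/CHE/- → run D
t=15: L0/L1/L2 = -/CHE/- → run C
t=16: L0/L1/L2 = -/CHE/- → run C
t=17: L0/L1/L2 = -/CHE/- → run C
t=18: L0/L1/L2 = -/HE/- → run H
t=19: L0/L1/L2 = -/HE/- → run H
t=20: L0/L1/L2 = -/HE/- → run H
t=21: L0/L1/L2 = -/E/- → run E
t=22: L0/L1/L2 = -/E/- → run E
t=23: L0/L1/L2 = -/E/- → run E
t=24: L0/L1/L2 = -/E/- → run E
t=25: (idle)
t=26: (idle)
t=27: (idle)

completion order = D, C, H, E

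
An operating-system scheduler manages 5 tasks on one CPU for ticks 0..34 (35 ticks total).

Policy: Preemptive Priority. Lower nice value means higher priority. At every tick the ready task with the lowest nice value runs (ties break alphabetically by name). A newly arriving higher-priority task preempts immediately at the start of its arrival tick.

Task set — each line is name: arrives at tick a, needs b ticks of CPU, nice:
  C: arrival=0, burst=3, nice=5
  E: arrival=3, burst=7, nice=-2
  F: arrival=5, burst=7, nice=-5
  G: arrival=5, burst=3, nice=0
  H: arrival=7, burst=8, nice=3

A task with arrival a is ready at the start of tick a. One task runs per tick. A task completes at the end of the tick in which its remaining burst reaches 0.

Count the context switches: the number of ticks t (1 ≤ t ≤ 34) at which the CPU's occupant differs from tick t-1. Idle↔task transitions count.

t=0: ready={C} → run C
t=1: ready={C} → run C
t=2: ready={C} → run C
t=3: ready={E} → run E
t=4: ready={E} → run E
t=5: ready={E,F,G} → run F
t=6: ready={E,F,G} → run F
t=7: ready={E,F,G,H} → run F
t=8: ready={E,F,G,H} → run F
t=9: ready={E,F,G,H} → run F
t=10: ready={E,F,G,H} → run F
t=11: ready={E,F,G,H} → run F
t=12: ready={E,G,H} → run E
t=13: ready={E,G,H} → run E
t=14: ready={E,G,H} → run E
t=15: ready={E,G,H} → run E
t=16: ready={E,G,H} → run E
t=17: ready={G,H} → run G
t=18: ready={G,H} → run G
t=19: ready={G,H} → run G
t=20: ready={H} → run H
t=21: ready={H} → run H
t=22: ready={H} → run H
t=23: ready={H} → run H
t=24: ready={H} → run H
t=25: ready={H} → run H
t=26: ready={H} → run H
t=27: ready={H} → run H
t=28: (idle)
t=29: (idle)
t=30: (idle)
t=31: (idle)
t=32: (idle)
t=33: (idle)
t=34: (idle)

context switches = 6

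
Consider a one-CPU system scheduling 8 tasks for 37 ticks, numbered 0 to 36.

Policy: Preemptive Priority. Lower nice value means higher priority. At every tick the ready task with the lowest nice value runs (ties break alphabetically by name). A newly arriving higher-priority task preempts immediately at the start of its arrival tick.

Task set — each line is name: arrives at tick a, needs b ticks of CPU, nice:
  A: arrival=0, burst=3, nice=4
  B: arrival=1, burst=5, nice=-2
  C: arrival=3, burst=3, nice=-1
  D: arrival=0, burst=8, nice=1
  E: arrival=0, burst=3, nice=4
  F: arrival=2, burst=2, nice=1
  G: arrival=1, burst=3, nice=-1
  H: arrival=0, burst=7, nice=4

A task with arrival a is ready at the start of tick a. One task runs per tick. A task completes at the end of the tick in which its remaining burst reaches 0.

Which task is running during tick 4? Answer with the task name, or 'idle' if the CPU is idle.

t=0: ready={A,D,E,H} → run D
t=1: ready={A,B,D,E,G,H} → run B
t=2: ready={A,B,D,E,F,G,H} → run B
t=3: ready={A,B,C,D,E,F,G,H} → run B
t=4: ready={A,B,C,D,E,F,G,H} → run B
t=5: ready={A,B,C,D,E,F,G,H} → run B
t=6: ready={A,C,D,E,F,G,H} → run C
t=7: ready={A,C,D,E,F,G,H} → run C
t=8: ready={A,C,D,E,F,G,H} → run C
t=9: ready={A,D,E,F,G,H} → run G
t=10: ready={A,D,E,F,G,H} → run G
t=11: ready={A,D,E,F,G,H} → run G
t=12: ready={A,D,E,F,H} → run D
t=13: ready={A,D,E,F,H} → run D
t=14: ready={A,D,E,F,H} → run D
t=15: ready={A,D,E,F,H} → run D
t=16: ready={A,D,E,F,H} → run D
t=17: ready={A,D,E,F,H} → run D
t=18: ready={A,D,E,F,H} → run D
t=19: ready={A,E,F,H} → run F
t=20: ready={A,E,F,H} → run F
t=21: ready={A,E,H} → run A
t=22: ready={A,E,H} → run A
t=23: ready={A,E,H} → run A
t=24: ready={E,H} → run E
t=25: ready={E,H} → run E
t=26: ready={E,H} → run E
t=27: ready={H} → run H
t=28: ready={H} → run H
t=29: ready={H} → run H
t=30: ready={H} → run H
t=31: ready={H} → run H
t=32: ready={H} → run H
t=33: ready={H} → run H
t=34: (idle)
t=35: (idle)
t=36: (idle)

running at tick 4 = B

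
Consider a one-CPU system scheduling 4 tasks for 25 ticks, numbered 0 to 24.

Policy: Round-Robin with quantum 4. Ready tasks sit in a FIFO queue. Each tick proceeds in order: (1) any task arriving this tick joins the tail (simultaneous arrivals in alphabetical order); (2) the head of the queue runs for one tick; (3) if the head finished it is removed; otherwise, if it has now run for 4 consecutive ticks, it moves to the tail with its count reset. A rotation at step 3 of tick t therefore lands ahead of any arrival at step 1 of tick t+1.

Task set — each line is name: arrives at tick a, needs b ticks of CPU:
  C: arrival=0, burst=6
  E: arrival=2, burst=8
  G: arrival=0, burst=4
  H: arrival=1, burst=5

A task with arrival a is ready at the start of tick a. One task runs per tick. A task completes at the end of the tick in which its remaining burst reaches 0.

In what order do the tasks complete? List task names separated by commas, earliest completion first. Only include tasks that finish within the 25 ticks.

completion order = G, C, H, E

t=0: queue=[C,G] q_used=0 → run C
t=1: queue=[C,G,H] q_used=1 → run C
t=2: queue=[C,G,H,E] q_used=2 → run C
t=3: queue=[C,G,H,E] q_used=3 → run C
t=4: queue=[G,H,E,C] q_used=0 → run G
t=5: queue=[G,H,E,C] q_used=1 → run G
t=6: queue=[G,H,E,C] q_used=2 → run G
t=7: queue=[G,H,E,C] q_used=3 → run G
t=8: queue=[H,E,C] q_used=0 → run H
t=9: queue=[H,E,C] q_used=1 → run H
t=10: queue=[H,E,C] q_used=2 → run H
t=11: queue=[H,E,C] q_used=3 → run H
t=12: queue=[E,C,H] q_used=0 → run E
t=13: queue=[E,C,H] q_used=1 → run E
t=14: queue=[E,C,H] q_used=2 → run E
t=15: queue=[E,C,H] q_used=3 → run E
t=16: queue=[C,H,E] q_used=0 → run C
t=17: queue=[C,H,E] q_used=1 → run C
t=18: queue=[H,E] q_used=0 → run H
t=19: queue=[E] q_used=0 → run E
t=20: queue=[E] q_used=1 → run E
t=21: queue=[E] q_used=2 → run E
t=22: queue=[E] q_used=3 → run E
t=23: (idle)
t=24: (idle)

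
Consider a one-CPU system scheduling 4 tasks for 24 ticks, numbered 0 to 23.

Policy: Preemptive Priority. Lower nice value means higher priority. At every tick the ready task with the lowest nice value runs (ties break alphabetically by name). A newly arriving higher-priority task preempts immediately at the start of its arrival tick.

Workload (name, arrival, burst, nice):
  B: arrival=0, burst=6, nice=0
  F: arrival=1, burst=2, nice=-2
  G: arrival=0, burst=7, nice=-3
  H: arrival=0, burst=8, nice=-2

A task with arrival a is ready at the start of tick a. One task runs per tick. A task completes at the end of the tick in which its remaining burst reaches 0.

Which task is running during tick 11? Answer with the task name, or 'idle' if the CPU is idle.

running at tick 11 = H

t=0: ready={B,G,H} → run G
t=1: ready={B,F,G,H} → run G
t=2: ready={B,F,G,H} → run G
t=3: ready={B,F,G,H} → run G
t=4: ready={B,F,G,H} → run G
t=5: ready={B,F,G,H} → run G
t=6: ready={B,F,G,H} → run G
t=7: ready={B,F,H} → run F
t=8: ready={B,F,H} → run F
t=9: ready={B,H} → run H
t=10: ready={B,H} → run H
t=11: ready={B,H} → run H
t=12: ready={B,H} → run H
t=13: ready={B,H} → run H
t=14: ready={B,H} → run H
t=15: ready={B,H} → run H
t=16: ready={B,H} → run H
t=17: ready={B} → run B
t=18: ready={B} → run B
t=19: ready={B} → run B
t=20: ready={B} → run B
t=21: ready={B} → run B
t=22: ready={B} → run B
t=23: (idle)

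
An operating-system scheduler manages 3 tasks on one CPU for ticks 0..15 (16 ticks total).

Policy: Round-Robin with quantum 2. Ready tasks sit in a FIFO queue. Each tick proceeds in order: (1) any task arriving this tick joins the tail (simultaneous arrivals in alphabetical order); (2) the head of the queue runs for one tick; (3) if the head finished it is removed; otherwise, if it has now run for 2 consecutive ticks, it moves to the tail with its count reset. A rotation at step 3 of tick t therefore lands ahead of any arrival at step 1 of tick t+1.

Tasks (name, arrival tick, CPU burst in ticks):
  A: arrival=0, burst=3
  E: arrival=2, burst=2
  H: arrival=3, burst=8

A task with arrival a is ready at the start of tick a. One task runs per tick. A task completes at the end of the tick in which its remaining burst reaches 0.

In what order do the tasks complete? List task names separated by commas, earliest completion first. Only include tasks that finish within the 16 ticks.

t=0: queue=[A] q_used=0 → run A
t=1: queue=[A] q_used=1 → run A
t=2: queue=[A,E] q_used=0 → run A
t=3: queue=[E,H] q_used=0 → run E
t=4: queue=[E,H] q_used=1 → run E
t=5: queue=[H] q_used=0 → run H
t=6: queue=[H] q_used=1 → run H
t=7: queue=[H] q_used=0 → run H
t=8: queue=[H] q_used=1 → run H
t=9: queue=[H] q_used=0 → run H
t=10: queue=[H] q_used=1 → run H
t=11: queue=[H] q_used=0 → run H
t=12: queue=[H] q_used=1 → run H
t=13: (idle)
t=14: (idle)
t=15: (idle)

completion order = A, E, H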